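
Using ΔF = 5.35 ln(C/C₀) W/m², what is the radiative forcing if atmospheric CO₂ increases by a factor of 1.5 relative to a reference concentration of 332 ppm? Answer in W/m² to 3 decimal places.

ΔF = 5.35 × ln(1.5) = 5.35 × 0.40547 = 2.1693 W/m².

ΔF = 2.169 W/m²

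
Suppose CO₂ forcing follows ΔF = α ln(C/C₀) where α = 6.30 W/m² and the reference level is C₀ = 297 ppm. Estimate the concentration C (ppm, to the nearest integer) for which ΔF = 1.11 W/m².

Set 6.30 ln(C/297) = 1.11, so ln(C/297) = 1.11/6.30 = 0.17619.
Then C/297 = e^0.17619 = 1.19266, giving C = 297 × 1.19266 = 354.22 ppm.

C ≈ 354 ppm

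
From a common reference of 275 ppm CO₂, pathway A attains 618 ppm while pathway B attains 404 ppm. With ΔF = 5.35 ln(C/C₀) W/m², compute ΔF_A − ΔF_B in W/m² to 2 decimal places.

ΔF_A = 5.35 ln(618/275) = 5.35 × 0.80972 = 4.3320 W/m².
ΔF_B = 5.35 ln(404/275) = 5.35 × 0.38464 = 2.0578 W/m².
Difference: 4.3320 − 2.0578 = 2.2742 W/m².

ΔF_A − ΔF_B = 2.27 W/m²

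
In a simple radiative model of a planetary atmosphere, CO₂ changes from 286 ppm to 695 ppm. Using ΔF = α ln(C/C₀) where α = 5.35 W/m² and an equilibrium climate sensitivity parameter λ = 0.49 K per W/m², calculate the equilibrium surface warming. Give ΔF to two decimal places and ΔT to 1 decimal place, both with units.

ΔF = 4.75 W/m²; ΔT = 2.3 K

CO₂: 5.35 × ln(695/286) = 5.35 × ln(2.43007) = 5.35 × 0.88792 = 4.7504 W/m².
ΔT = λ ΔF = 0.49 × 4.75 = 2.3275 K.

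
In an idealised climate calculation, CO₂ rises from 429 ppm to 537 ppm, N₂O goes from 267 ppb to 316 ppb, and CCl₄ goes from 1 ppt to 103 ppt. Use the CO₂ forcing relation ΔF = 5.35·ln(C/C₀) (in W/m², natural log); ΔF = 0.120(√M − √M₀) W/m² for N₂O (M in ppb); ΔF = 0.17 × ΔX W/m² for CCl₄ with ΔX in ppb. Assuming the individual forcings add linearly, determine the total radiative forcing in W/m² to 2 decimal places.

ΔF = 1.39 W/m²

CO₂: 5.35 × ln(537/429) = 5.35 × ln(1.25175) = 5.35 × 0.22454 = 1.2013 W/m².
N₂O: 0.120 × (√316 − √267) = 0.120 × (17.7764 − 16.3401) = 0.120 × 1.4363 = 0.1724 W/m².
CCl₄: Δ = 103 − 1 = 102 ppt = 0.102 ppb; ΔF = 0.17 × 0.102 = 0.0173 W/m².
Total ΔF = 1.2013 + 0.1724 + 0.0173 = 1.3910 W/m².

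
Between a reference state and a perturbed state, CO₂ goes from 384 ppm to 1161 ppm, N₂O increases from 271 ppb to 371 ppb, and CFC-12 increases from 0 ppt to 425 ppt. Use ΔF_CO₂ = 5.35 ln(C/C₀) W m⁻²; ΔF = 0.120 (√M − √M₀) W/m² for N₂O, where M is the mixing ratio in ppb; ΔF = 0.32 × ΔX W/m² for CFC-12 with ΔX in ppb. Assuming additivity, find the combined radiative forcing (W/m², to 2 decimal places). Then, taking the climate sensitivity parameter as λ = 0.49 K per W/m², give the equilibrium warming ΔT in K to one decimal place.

CO₂: 5.35 × ln(1161/384) = 5.35 × ln(3.02344) = 5.35 × 1.10640 = 5.9192 W/m².
N₂O: 0.120 × (√371 − √271) = 0.120 × (19.2614 − 16.4621) = 0.120 × 2.7993 = 0.3359 W/m².
CFC-12: Δ = 425 − 0 = 425 ppt = 0.425 ppb; ΔF = 0.32 × 0.425 = 0.1360 W/m².
Total ΔF = 5.9192 + 0.3359 + 0.1360 = 6.3911 W/m².
ΔT = λ ΔF = 0.49 × 6.39 = 3.1311 K.

ΔF = 6.39 W/m²; ΔT = 3.1 K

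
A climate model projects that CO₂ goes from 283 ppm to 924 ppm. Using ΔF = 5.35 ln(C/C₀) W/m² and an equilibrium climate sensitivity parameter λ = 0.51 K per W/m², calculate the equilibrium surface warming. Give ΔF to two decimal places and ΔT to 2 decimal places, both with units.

ΔF = 6.33 W/m²; ΔT = 3.23 K

CO₂: 5.35 × ln(924/283) = 5.35 × ln(3.26502) = 5.35 × 1.18327 = 6.3305 W/m².
ΔT = λ ΔF = 0.51 × 6.33 = 3.2283 K.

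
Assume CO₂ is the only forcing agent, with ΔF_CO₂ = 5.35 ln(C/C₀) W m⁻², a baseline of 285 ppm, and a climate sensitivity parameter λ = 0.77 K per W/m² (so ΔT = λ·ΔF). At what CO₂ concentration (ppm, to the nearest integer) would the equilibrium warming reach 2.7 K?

C ≈ 549 ppm

Required forcing: ΔF = ΔT/λ = 2.7/0.77 = 3.5065 W/m².
Then ln(C/285) = ΔF/5.35 = 3.5065/5.35 = 0.65542.
So C = 285 × e^0.65542 = 285 × 1.92595 = 548.90 ppm.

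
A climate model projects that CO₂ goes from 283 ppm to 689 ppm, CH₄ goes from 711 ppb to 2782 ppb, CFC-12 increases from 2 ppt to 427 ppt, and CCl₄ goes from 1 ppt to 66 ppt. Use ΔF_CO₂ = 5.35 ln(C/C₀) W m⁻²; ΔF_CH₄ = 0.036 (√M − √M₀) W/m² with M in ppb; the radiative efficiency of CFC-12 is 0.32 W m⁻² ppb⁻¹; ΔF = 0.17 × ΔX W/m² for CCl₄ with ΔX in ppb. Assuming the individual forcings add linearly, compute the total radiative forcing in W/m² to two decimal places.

ΔF = 5.85 W/m²

CO₂: 5.35 × ln(689/283) = 5.35 × ln(2.43463) = 5.35 × 0.88979 = 4.7604 W/m².
CH₄: 0.036 × (√2782 − √711) = 0.036 × (52.7447 − 26.6646) = 0.036 × 26.0801 = 0.9389 W/m².
CFC-12: Δ = 427 − 2 = 425 ppt = 0.425 ppb; ΔF = 0.32 × 0.425 = 0.1360 W/m².
CCl₄: Δ = 66 − 1 = 65 ppt = 0.065 ppb; ΔF = 0.17 × 0.065 = 0.0111 W/m².
Total ΔF = 4.7604 + 0.9389 + 0.1360 + 0.0111 = 5.8464 W/m².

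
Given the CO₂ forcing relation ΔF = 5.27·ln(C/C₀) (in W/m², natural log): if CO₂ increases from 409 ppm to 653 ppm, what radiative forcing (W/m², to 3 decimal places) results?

CO₂ absorption bands are partially saturated, so forcing scales with the logarithm of the concentration ratio.
CO₂: 5.27 × ln(653/409) = 5.27 × ln(1.59658) = 5.27 × 0.46786 = 2.4656 W/m².

ΔF = 2.466 W/m²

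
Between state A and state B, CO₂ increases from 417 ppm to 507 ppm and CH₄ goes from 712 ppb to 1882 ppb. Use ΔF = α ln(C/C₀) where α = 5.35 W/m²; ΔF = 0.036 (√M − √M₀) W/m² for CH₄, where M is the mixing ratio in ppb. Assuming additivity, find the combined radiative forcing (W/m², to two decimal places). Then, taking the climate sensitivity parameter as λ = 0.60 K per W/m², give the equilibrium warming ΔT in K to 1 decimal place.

ΔF = 1.65 W/m²; ΔT = 1.0 K

CO₂: 5.35 × ln(507/417) = 5.35 × ln(1.21583) = 5.35 × 0.19543 = 1.0456 W/m².
CH₄: 0.036 × (√1882 − √712) = 0.036 × (43.3820 − 26.6833) = 0.036 × 16.6987 = 0.6012 W/m².
Total ΔF = 1.0456 + 0.6012 = 1.6468 W/m².
ΔT = λ ΔF = 0.60 × 1.65 = 0.9900 K.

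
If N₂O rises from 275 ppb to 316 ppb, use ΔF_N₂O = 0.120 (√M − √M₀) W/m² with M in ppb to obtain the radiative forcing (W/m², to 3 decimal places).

N₂O: 0.120 × (√316 − √275) = 0.120 × (17.7764 − 16.5831) = 0.120 × 1.1933 = 0.1432 W/m².

ΔF = 0.143 W/m²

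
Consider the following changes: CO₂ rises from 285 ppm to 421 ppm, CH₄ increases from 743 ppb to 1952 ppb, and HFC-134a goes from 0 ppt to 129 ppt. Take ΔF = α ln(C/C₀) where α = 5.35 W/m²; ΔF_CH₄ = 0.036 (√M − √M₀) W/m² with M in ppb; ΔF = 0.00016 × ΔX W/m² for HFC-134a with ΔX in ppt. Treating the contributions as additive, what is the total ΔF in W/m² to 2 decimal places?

CO₂: 5.35 × ln(421/285) = 5.35 × ln(1.47719) = 5.35 × 0.39014 = 2.0872 W/m².
CH₄: 0.036 × (√1952 − √743) = 0.036 × (44.1814 − 27.2580) = 0.036 × 16.9234 = 0.6092 W/m².
HFC-134a: ΔF = 0.00016 × (129 − 0) = 0.00016 × 129 = 0.0206 W/m².
Total ΔF = 2.0872 + 0.6092 + 0.0206 = 2.7170 W/m².

ΔF = 2.72 W/m²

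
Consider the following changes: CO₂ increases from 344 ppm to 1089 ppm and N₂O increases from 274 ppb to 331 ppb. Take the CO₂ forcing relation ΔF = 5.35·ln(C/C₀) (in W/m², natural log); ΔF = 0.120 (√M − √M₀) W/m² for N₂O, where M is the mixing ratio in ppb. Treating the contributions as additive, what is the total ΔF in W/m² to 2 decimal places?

ΔF = 6.36 W/m²

CO₂: 5.35 × ln(1089/344) = 5.35 × ln(3.16570) = 5.35 × 1.15237 = 6.1652 W/m².
N₂O: 0.120 × (√331 − √274) = 0.120 × (18.1934 − 16.5529) = 0.120 × 1.6405 = 0.1969 W/m².
Total ΔF = 6.1652 + 0.1969 = 6.3621 W/m².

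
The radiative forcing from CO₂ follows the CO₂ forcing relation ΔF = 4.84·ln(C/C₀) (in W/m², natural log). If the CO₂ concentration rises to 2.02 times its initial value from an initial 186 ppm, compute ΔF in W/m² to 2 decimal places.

ΔF = 4.84 × ln(2.02) = 4.84 × 0.70310 = 3.4030 W/m².

ΔF = 3.40 W/m²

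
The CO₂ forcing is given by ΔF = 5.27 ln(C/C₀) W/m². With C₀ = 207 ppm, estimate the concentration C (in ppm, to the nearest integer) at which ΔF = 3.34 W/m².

Set 5.27 ln(C/207) = 3.34, so ln(C/207) = 3.34/5.27 = 0.63378.
Then C/207 = e^0.63378 = 1.88472, giving C = 207 × 1.88472 = 390.14 ppm.

C ≈ 390 ppm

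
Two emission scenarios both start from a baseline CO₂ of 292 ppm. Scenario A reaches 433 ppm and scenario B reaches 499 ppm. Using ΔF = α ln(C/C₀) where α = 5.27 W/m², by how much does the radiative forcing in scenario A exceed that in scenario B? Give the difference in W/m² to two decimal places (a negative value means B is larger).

ΔF_A = 5.27 ln(433/292) = 5.27 × 0.39398 = 2.0763 W/m².
ΔF_B = 5.27 ln(499/292) = 5.27 × 0.53585 = 2.8239 W/m².
Difference: 2.0763 − 2.8239 = -0.7476 W/m².

ΔF_A − ΔF_B = -0.75 W/m²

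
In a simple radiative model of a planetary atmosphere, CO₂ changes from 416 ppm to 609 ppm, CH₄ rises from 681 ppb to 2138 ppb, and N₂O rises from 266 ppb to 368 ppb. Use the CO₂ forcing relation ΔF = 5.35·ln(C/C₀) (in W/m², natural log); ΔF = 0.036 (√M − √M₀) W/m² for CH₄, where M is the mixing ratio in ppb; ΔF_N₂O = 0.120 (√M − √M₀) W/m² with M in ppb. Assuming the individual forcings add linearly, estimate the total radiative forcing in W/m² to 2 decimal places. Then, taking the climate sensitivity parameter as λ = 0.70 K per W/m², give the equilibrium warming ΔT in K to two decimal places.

ΔF = 3.11 W/m²; ΔT = 2.18 K

CO₂: 5.35 × ln(609/416) = 5.35 × ln(1.46394) = 5.35 × 0.38113 = 2.0390 W/m².
CH₄: 0.036 × (√2138 − √681) = 0.036 × (46.2385 − 26.0960) = 0.036 × 20.1425 = 0.7251 W/m².
N₂O: 0.120 × (√368 − √266) = 0.120 × (19.1833 − 16.3095) = 0.120 × 2.8738 = 0.3449 W/m².
Total ΔF = 2.0390 + 0.7251 + 0.3449 = 3.1090 W/m².
ΔT = λ ΔF = 0.70 × 3.11 = 2.1770 K.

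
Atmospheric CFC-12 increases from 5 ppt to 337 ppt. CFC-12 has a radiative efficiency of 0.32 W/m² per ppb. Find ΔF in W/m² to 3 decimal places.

CFC-12: Δ = 337 − 5 = 332 ppt = 0.332 ppb; ΔF = 0.32 × 0.332 = 0.1062 W/m².

ΔF = 0.106 W/m²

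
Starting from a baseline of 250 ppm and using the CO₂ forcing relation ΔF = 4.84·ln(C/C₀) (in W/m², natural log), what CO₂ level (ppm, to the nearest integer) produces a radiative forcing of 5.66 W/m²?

C ≈ 805 ppm

Set 4.84 ln(C/250) = 5.66, so ln(C/250) = 5.66/4.84 = 1.16942.
Then C/250 = e^1.16942 = 3.22012, giving C = 250 × 3.22012 = 805.03 ppm.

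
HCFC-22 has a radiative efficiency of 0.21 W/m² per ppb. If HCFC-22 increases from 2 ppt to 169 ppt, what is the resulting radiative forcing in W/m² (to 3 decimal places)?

ΔF = 0.035 W/m²

HCFC-22: Δ = 169 − 2 = 167 ppt = 0.167 ppb; ΔF = 0.21 × 0.167 = 0.0351 W/m².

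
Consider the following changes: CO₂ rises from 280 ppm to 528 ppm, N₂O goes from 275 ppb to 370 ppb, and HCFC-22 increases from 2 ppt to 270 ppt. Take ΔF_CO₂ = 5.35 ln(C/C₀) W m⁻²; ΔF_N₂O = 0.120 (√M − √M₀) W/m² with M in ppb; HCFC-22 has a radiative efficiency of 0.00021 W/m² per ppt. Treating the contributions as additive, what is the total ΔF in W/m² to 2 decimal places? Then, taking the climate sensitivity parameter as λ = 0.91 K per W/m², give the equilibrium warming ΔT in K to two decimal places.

CO₂: 5.35 × ln(528/280) = 5.35 × ln(1.88571) = 5.35 × 0.63430 = 3.3935 W/m².
N₂O: 0.120 × (√370 − √275) = 0.120 × (19.2354 − 16.5831) = 0.120 × 2.6523 = 0.3183 W/m².
HCFC-22: ΔF = 0.00021 × (270 − 2) = 0.00021 × 268 = 0.0563 W/m².
Total ΔF = 3.3935 + 0.3183 + 0.0563 = 3.7681 W/m².
ΔT = λ ΔF = 0.91 × 3.77 = 3.4307 K.

ΔF = 3.77 W/m²; ΔT = 3.43 K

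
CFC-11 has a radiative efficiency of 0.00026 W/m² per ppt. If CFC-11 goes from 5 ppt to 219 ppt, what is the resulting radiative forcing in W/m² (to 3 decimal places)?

CFC-11: ΔF = 0.00026 × (219 − 5) = 0.00026 × 214 = 0.0556 W/m².

ΔF = 0.056 W/m²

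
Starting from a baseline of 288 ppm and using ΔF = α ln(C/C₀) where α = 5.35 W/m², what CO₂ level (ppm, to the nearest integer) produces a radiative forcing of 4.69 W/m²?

C ≈ 692 ppm

Set 5.35 ln(C/288) = 4.69, so ln(C/288) = 4.69/5.35 = 0.87664.
Then C/288 = e^0.87664 = 2.40281, giving C = 288 × 2.40281 = 692.01 ppm.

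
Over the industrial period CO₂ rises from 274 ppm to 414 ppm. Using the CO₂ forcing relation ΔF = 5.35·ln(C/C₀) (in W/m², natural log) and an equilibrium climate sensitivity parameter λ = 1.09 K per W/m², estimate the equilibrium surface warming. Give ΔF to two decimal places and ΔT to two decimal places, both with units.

ΔF = 2.21 W/m²; ΔT = 2.41 K

CO₂: 5.35 × ln(414/274) = 5.35 × ln(1.51095) = 5.35 × 0.41274 = 2.2082 W/m².
ΔT = λ ΔF = 1.09 × 2.21 = 2.4089 K.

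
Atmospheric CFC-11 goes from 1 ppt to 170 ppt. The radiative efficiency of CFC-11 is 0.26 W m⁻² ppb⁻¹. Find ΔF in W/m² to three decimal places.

CFC-11: Δ = 170 − 1 = 169 ppt = 0.169 ppb; ΔF = 0.26 × 0.169 = 0.0439 W/m².

ΔF = 0.044 W/m²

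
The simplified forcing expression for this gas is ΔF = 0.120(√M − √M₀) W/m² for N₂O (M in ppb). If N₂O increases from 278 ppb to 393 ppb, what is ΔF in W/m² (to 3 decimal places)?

N₂O: 0.120 × (√393 − √278) = 0.120 × (19.8242 − 16.6733) = 0.120 × 3.1509 = 0.3781 W/m².

ΔF = 0.378 W/m²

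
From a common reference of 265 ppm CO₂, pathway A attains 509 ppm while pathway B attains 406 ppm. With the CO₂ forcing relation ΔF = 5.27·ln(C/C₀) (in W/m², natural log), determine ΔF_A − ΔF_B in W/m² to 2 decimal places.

ΔF_A − ΔF_B = 1.19 W/m²

ΔF_A = 5.27 ln(509/265) = 5.27 × 0.65272 = 3.4398 W/m².
ΔF_B = 5.27 ln(406/265) = 5.27 × 0.42662 = 2.2483 W/m².
Difference: 3.4398 − 2.2483 = 1.1915 W/m².
(Equivalently, ΔF_A − ΔF_B = 5.27 ln(509/406) = 5.27 × 0.22609 = 1.1915 W/m².)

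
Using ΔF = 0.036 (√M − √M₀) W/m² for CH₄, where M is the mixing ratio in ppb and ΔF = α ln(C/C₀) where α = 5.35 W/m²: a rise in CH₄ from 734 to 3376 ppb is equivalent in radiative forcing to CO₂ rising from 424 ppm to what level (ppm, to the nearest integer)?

C ≈ 522 ppm

CH₄ forcing: 0.036 × (√3376 − √734) = 0.036 × (58.1034 − 27.0924) = 0.036 × 31.0110 = 1.11640 W/m².
Set 5.35 ln(C/424) = 1.11640: ln(C/424) = 1.11640/5.35 = 0.20867, so C = 424 × e^0.20867 = 424 × 1.23204 = 522.38 ppm.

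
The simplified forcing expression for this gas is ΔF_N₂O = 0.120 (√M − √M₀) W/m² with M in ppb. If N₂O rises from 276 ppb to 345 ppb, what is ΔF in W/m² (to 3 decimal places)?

N₂O: 0.120 × (√345 − √276) = 0.120 × (18.5742 − 16.6132) = 0.120 × 1.9610 = 0.2353 W/m².

ΔF = 0.235 W/m²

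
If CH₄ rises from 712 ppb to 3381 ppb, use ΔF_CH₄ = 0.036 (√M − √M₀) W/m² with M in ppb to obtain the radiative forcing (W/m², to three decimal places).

ΔF = 1.133 W/m²

CH₄: 0.036 × (√3381 − √712) = 0.036 × (58.1464 − 26.6833) = 0.036 × 31.4631 = 1.1327 W/m².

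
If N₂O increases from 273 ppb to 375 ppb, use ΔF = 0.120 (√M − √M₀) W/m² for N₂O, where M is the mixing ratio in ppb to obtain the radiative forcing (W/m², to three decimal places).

N₂O: 0.120 × (√375 − √273) = 0.120 × (19.3649 − 16.5227) = 0.120 × 2.8422 = 0.3411 W/m².

ΔF = 0.341 W/m²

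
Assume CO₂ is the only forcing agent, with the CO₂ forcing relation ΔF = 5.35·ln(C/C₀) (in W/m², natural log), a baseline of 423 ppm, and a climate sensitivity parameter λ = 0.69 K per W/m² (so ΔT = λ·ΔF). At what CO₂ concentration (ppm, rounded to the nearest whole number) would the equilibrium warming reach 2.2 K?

C ≈ 768 ppm

Required forcing: ΔF = ΔT/λ = 2.2/0.69 = 3.1884 W/m².
Then ln(C/423) = ΔF/5.35 = 3.1884/5.35 = 0.59596.
So C = 423 × e^0.59596 = 423 × 1.81477 = 767.65 ppm.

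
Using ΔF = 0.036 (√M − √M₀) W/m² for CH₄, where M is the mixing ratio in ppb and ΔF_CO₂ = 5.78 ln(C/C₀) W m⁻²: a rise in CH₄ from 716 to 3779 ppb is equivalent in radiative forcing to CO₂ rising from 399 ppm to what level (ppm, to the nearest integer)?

CH₄ forcing: 0.036 × (√3779 − √716) = 0.036 × (61.4736 − 26.7582) = 0.036 × 34.7154 = 1.24975 W/m².
Set 5.78 ln(C/399) = 1.24975: ln(C/399) = 1.24975/5.78 = 0.21622, so C = 399 × e^0.21622 = 399 × 1.24138 = 495.31 ppm.

C ≈ 495 ppm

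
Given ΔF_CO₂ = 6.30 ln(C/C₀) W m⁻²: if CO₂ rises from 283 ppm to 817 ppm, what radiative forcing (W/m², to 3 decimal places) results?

ΔF = 6.679 W/m²

CO₂: 6.30 × ln(817/283) = 6.30 × ln(2.88693) = 6.30 × 1.06019 = 6.6792 W/m².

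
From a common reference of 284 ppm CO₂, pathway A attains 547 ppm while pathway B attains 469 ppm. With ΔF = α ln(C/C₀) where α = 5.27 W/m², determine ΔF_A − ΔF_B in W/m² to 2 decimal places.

ΔF_A − ΔF_B = 0.81 W/m²

ΔF_A = 5.27 ln(547/284) = 5.27 × 0.65547 = 3.4543 W/m².
ΔF_B = 5.27 ln(469/284) = 5.27 × 0.50163 = 2.6436 W/m².
Difference: 3.4543 − 2.6436 = 0.8107 W/m².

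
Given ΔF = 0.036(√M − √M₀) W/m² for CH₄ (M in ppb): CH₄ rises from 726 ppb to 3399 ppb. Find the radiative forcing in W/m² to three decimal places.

ΔF = 1.129 W/m²

CH₄: 0.036 × (√3399 − √726) = 0.036 × (58.3009 − 26.9444) = 0.036 × 31.3565 = 1.1288 W/m².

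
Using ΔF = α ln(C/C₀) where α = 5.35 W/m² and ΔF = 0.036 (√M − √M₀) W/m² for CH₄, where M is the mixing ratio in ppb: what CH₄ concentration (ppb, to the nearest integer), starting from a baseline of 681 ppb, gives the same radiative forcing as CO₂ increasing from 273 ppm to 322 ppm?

CO₂ forcing: 5.35 × ln(322/273) = 5.35 × 0.165080 = 0.88318 W/m².
Set 0.036(√M − √681) = 0.88318: √M = 0.88318/0.036 + √681 = 24.5328 + 26.0960 = 50.6288.
M = (50.6288)² = 2563.28 ppb.

M ≈ 2563 ppb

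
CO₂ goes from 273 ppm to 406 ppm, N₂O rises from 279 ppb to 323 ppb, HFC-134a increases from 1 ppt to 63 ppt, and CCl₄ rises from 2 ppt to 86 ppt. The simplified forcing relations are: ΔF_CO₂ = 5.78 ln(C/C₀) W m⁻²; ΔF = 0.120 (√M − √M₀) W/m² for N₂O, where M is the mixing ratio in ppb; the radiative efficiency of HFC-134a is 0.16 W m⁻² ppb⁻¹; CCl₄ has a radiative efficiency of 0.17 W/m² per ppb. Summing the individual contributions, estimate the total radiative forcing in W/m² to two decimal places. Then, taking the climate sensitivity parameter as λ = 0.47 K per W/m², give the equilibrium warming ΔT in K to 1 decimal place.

CO₂: 5.78 × ln(406/273) = 5.78 × ln(1.48718) = 5.78 × 0.39688 = 2.2940 W/m².
N₂O: 0.120 × (√323 − √279) = 0.120 × (17.9722 − 16.7033) = 0.120 × 1.2689 = 0.1523 W/m².
HFC-134a: Δ = 63 − 1 = 62 ppt = 0.062 ppb; ΔF = 0.16 × 0.062 = 0.0099 W/m².
CCl₄: Δ = 86 − 2 = 84 ppt = 0.084 ppb; ΔF = 0.17 × 0.084 = 0.0143 W/m².
Total ΔF = 2.2940 + 0.1523 + 0.0099 + 0.0143 = 2.4705 W/m².
ΔT = λ ΔF = 0.47 × 2.47 = 1.1609 K.

ΔF = 2.47 W/m²; ΔT = 1.2 K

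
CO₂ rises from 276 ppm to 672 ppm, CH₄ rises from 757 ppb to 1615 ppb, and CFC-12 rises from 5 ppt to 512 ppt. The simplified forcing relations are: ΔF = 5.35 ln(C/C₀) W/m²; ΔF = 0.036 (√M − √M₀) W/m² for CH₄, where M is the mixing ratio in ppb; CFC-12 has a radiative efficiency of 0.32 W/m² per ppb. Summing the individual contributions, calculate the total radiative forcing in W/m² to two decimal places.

ΔF = 5.38 W/m²

CO₂: 5.35 × ln(672/276) = 5.35 × ln(2.43478) = 5.35 × 0.88986 = 4.7608 W/m².
CH₄: 0.036 × (√1615 − √757) = 0.036 × (40.1871 − 27.5136) = 0.036 × 12.6735 = 0.4562 W/m².
CFC-12: Δ = 512 − 5 = 507 ppt = 0.507 ppb; ΔF = 0.32 × 0.507 = 0.1622 W/m².
Total ΔF = 4.7608 + 0.4562 + 0.1622 = 5.3792 W/m².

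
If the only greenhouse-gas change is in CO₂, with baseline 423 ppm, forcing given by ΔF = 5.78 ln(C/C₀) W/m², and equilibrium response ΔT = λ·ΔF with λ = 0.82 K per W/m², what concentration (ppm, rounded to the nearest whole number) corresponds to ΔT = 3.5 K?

C ≈ 885 ppm

Required forcing: ΔF = ΔT/λ = 3.5/0.82 = 4.2683 W/m².
Then ln(C/423) = ΔF/5.78 = 4.2683/5.78 = 0.73846.
So C = 423 × e^0.73846 = 423 × 2.09271 = 885.22 ppm.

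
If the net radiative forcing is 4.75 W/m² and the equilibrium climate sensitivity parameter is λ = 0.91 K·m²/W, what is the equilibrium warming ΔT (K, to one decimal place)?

ΔT = 4.3 K

ΔT = λ ΔF = 0.91 × 4.75 = 4.3225 K.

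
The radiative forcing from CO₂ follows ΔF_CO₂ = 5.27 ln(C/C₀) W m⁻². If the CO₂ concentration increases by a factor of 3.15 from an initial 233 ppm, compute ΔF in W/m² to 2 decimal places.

ΔF = 6.05 W/m²

ΔF = 5.27 × ln(3.15) = 5.27 × 1.14740 = 6.0468 W/m².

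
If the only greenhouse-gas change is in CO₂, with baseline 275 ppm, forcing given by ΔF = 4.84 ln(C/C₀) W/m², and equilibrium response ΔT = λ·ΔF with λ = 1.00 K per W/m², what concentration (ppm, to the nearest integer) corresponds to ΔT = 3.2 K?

C ≈ 533 ppm

Required forcing: ΔF = ΔT/λ = 3.2/1.00 = 3.2000 W/m².
Then ln(C/275) = ΔF/4.84 = 3.2000/4.84 = 0.66116.
So C = 275 × e^0.66116 = 275 × 1.93704 = 532.69 ppm.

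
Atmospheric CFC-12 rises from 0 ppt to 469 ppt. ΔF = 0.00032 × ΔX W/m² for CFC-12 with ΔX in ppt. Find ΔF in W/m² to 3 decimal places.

ΔF = 0.150 W/m²

CFC-12: ΔF = 0.00032 × (469 − 0) = 0.00032 × 469 = 0.1501 W/m².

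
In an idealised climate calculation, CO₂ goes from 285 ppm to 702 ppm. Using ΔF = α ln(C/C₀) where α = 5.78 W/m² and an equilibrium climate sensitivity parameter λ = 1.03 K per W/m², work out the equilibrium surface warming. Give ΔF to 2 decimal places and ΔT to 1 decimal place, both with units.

ΔF = 5.21 W/m²; ΔT = 5.4 K

CO₂: 5.78 × ln(702/285) = 5.78 × ln(2.46316) = 5.78 × 0.90145 = 5.2104 W/m².
ΔT = λ ΔF = 1.03 × 5.21 = 5.3663 K.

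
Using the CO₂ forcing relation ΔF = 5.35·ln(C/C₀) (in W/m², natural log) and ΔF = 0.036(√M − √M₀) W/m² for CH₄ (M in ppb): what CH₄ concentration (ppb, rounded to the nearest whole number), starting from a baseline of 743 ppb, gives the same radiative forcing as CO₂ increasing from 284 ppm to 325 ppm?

M ≈ 2237 ppb

CO₂ forcing: 5.35 × ln(325/284) = 5.35 × 0.134851 = 0.72145 W/m².
Set 0.036(√M − √743) = 0.72145: √M = 0.72145/0.036 + √743 = 20.0403 + 27.2580 = 47.2983.
M = (47.2983)² = 2237.13 ppb.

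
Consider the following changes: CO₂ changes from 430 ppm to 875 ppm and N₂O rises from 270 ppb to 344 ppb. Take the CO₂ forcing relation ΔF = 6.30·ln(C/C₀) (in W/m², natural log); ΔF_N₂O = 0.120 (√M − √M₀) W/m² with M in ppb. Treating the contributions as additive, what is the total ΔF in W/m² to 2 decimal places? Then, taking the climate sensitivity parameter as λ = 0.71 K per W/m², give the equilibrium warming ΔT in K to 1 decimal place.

CO₂: 6.30 × ln(875/430) = 6.30 × ln(2.03488) = 6.30 × 0.71044 = 4.4758 W/m².
N₂O: 0.120 × (√344 − √270) = 0.120 × (18.5472 − 16.4317) = 0.120 × 2.1155 = 0.2539 W/m².
Total ΔF = 4.4758 + 0.2539 = 4.7297 W/m².
ΔT = λ ΔF = 0.71 × 4.73 = 3.3583 K.

ΔF = 4.73 W/m²; ΔT = 3.4 K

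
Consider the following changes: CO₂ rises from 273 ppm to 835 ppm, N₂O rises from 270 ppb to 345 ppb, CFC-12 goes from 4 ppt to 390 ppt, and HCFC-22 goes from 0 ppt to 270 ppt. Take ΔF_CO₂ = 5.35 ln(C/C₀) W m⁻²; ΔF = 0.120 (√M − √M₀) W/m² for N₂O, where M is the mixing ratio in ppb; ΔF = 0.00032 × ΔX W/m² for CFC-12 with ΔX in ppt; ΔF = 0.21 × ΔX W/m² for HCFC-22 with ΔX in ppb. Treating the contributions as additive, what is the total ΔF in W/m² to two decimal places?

ΔF = 6.42 W/m²

CO₂: 5.35 × ln(835/273) = 5.35 × ln(3.05861) = 5.35 × 1.11796 = 5.9811 W/m².
N₂O: 0.120 × (√345 − √270) = 0.120 × (18.5742 − 16.4317) = 0.120 × 2.1425 = 0.2571 W/m².
CFC-12: ΔF = 0.00032 × (390 − 4) = 0.00032 × 386 = 0.1235 W/m².
HCFC-22: Δ = 270 − 0 = 270 ppt = 0.270 ppb; ΔF = 0.21 × 0.270 = 0.0567 W/m².
Total ΔF = 5.9811 + 0.2571 + 0.1235 + 0.0567 = 6.4184 W/m².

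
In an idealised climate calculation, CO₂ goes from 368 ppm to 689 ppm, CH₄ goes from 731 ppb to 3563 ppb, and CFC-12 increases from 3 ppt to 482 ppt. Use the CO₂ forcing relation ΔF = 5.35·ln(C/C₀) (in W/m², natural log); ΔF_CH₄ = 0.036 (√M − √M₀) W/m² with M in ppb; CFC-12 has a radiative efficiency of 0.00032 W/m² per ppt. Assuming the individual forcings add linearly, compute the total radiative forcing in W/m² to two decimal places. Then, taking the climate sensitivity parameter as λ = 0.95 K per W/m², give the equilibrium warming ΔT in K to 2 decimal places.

ΔF = 4.68 W/m²; ΔT = 4.45 K

CO₂: 5.35 × ln(689/368) = 5.35 × ln(1.87228) = 5.35 × 0.62716 = 3.3553 W/m².
CH₄: 0.036 × (√3563 − √731) = 0.036 × (59.6909 − 27.0370) = 0.036 × 32.6539 = 1.1755 W/m².
CFC-12: ΔF = 0.00032 × (482 − 3) = 0.00032 × 479 = 0.1533 W/m².
Total ΔF = 3.3553 + 1.1755 + 0.1533 = 4.6841 W/m².
ΔT = λ ΔF = 0.95 × 4.68 = 4.4460 K.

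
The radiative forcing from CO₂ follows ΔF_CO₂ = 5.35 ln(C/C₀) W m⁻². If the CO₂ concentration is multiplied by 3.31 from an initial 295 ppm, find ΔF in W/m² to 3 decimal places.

ΔF = 5.35 × ln(3.31) = 5.35 × 1.19695 = 6.4037 W/m².

ΔF = 6.404 W/m²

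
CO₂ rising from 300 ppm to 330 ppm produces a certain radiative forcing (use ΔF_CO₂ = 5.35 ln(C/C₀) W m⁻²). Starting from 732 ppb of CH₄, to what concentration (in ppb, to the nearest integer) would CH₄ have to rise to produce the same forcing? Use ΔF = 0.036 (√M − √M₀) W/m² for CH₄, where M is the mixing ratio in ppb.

M ≈ 1699 ppb

CO₂ forcing: 5.35 × ln(330/300) = 5.35 × 0.095310 = 0.50991 W/m².
Set 0.036(√M − √732) = 0.50991: √M = 0.50991/0.036 + √732 = 14.1642 + 27.0555 = 41.2197.
M = (41.2197)² = 1699.06 ppb.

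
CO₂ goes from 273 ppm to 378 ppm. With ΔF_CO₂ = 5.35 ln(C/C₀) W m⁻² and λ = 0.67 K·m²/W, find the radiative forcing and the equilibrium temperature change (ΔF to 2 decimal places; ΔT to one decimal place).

CO₂: 5.35 × ln(378/273) = 5.35 × ln(1.38462) = 5.35 × 0.32543 = 1.7411 W/m².
ΔT = λ ΔF = 0.67 × 1.74 = 1.1658 K.

ΔF = 1.74 W/m²; ΔT = 1.2 K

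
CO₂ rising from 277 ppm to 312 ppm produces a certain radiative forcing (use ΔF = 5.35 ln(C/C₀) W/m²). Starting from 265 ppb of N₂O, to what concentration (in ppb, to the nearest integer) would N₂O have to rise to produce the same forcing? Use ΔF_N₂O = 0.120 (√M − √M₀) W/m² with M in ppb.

CO₂ forcing: 5.35 × ln(312/277) = 5.35 × 0.118986 = 0.63658 W/m².
Set 0.120(√M − √265) = 0.63658: √M = 0.63658/0.120 + √265 = 5.3048 + 16.2788 = 21.5836.
M = (21.5836)² = 465.85 ppb.

M ≈ 466 ppb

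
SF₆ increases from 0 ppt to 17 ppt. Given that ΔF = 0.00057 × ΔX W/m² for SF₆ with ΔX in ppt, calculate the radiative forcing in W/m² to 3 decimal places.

ΔF = 0.010 W/m²

SF₆: ΔF = 0.00057 × (17 − 0) = 0.00057 × 17 = 0.0097 W/m².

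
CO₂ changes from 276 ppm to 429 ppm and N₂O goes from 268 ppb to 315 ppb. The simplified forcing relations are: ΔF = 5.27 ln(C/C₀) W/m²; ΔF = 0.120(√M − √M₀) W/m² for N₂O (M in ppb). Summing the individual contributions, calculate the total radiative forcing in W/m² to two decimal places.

ΔF = 2.49 W/m²

CO₂: 5.27 × ln(429/276) = 5.27 × ln(1.55435) = 5.27 × 0.44106 = 2.3244 W/m².
N₂O: 0.120 × (√315 − √268) = 0.120 × (17.7482 − 16.3707) = 0.120 × 1.3775 = 0.1653 W/m².
Total ΔF = 2.3244 + 0.1653 = 2.4897 W/m².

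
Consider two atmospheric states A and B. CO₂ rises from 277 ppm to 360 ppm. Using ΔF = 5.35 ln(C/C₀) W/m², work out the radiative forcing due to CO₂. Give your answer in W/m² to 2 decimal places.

ΔF = 1.40 W/m²

CO₂ absorption bands are partially saturated, so forcing scales with the logarithm of the concentration ratio.
CO₂: 5.35 × ln(360/277) = 5.35 × ln(1.29964) = 5.35 × 0.26209 = 1.4022 W/m².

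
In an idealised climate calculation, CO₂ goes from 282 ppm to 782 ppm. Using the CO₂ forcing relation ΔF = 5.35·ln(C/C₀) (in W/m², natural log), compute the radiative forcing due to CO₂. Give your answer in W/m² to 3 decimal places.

CO₂: 5.35 × ln(782/282) = 5.35 × ln(2.77305) = 5.35 × 1.01995 = 5.4567 W/m².

ΔF = 5.457 W/m²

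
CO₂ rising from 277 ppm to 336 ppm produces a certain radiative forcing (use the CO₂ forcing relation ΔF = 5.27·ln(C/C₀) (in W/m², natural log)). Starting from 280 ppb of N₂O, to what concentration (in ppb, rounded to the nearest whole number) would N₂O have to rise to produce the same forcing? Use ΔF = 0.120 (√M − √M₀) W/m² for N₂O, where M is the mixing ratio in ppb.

M ≈ 636 ppb

CO₂ forcing: 5.27 × ln(336/277) = 5.27 × 0.193094 = 1.01761 W/m².
Set 0.120(√M − √280) = 1.01761: √M = 1.01761/0.120 + √280 = 8.4801 + 16.7332 = 25.2133.
M = (25.2133)² = 635.71 ppb.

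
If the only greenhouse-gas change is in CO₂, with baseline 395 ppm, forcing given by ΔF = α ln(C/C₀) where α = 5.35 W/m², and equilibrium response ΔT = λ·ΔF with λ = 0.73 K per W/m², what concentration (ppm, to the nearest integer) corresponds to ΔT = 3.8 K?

Required forcing: ΔF = ΔT/λ = 3.8/0.73 = 5.2055 W/m².
Then ln(C/395) = ΔF/5.35 = 5.2055/5.35 = 0.97299.
So C = 395 × e^0.97299 = 395 × 2.64584 = 1045.11 ppm.

C ≈ 1045 ppm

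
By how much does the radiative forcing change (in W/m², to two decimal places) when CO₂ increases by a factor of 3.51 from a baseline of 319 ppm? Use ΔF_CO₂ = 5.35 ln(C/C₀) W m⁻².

ΔF = 5.35 × ln(3.51) = 5.35 × 1.25562 = 6.7176 W/m².

ΔF = 6.72 W/m²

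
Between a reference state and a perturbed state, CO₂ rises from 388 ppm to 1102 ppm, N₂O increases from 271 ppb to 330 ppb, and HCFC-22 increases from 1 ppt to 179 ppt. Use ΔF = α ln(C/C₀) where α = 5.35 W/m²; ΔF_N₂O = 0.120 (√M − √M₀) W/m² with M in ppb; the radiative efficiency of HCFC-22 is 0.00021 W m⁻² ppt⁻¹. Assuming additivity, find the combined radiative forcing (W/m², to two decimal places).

ΔF = 5.83 W/m²

CO₂: 5.35 × ln(1102/388) = 5.35 × ln(2.84021) = 5.35 × 1.04388 = 5.5848 W/m².
N₂O: 0.120 × (√330 − √271) = 0.120 × (18.1659 − 16.4621) = 0.120 × 1.7038 = 0.2045 W/m².
HCFC-22: ΔF = 0.00021 × (179 − 1) = 0.00021 × 178 = 0.0374 W/m².
Total ΔF = 5.5848 + 0.2045 + 0.0374 = 5.8267 W/m².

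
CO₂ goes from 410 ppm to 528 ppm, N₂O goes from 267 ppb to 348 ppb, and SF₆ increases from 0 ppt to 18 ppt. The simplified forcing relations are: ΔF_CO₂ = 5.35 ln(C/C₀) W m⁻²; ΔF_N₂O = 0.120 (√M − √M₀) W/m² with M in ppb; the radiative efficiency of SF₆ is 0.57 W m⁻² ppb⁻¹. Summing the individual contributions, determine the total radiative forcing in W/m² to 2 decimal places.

CO₂: 5.35 × ln(528/410) = 5.35 × ln(1.28780) = 5.35 × 0.25294 = 1.3532 W/m².
N₂O: 0.120 × (√348 − √267) = 0.120 × (18.6548 − 16.3401) = 0.120 × 2.3147 = 0.2778 W/m².
SF₆: Δ = 18 − 0 = 18 ppt = 0.018 ppb; ΔF = 0.57 × 0.018 = 0.0103 W/m².
Total ΔF = 1.3532 + 0.2778 + 0.0103 = 1.6413 W/m².

ΔF = 1.64 W/m²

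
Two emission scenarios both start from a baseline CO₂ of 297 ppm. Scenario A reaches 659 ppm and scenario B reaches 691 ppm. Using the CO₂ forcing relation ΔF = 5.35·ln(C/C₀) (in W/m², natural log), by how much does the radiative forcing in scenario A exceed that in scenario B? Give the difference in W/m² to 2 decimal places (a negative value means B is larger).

ΔF_A − ΔF_B = -0.25 W/m²

ΔF_A = 5.35 ln(659/297) = 5.35 × 0.79699 = 4.2639 W/m².
ΔF_B = 5.35 ln(691/297) = 5.35 × 0.84441 = 4.5176 W/m².
Difference: 4.2639 − 4.5176 = -0.2537 W/m².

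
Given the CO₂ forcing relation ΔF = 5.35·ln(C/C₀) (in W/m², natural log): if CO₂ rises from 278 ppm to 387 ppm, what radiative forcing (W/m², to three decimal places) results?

CO₂: 5.35 × ln(387/278) = 5.35 × ln(1.39209) = 5.35 × 0.33081 = 1.7698 W/m².

ΔF = 1.770 W/m²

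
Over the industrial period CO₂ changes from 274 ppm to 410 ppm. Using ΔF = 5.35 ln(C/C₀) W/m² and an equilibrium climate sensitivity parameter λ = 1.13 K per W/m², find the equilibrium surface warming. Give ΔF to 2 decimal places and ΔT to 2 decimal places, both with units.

CO₂: 5.35 × ln(410/274) = 5.35 × ln(1.49635) = 5.35 × 0.40303 = 2.1562 W/m².
ΔT = λ ΔF = 1.13 × 2.16 = 2.4408 K.

ΔF = 2.16 W/m²; ΔT = 2.44 K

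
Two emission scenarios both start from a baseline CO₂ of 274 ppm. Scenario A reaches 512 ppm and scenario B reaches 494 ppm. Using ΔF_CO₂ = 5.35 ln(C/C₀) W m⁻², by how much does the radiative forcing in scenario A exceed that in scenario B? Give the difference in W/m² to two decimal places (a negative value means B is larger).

ΔF_A = 5.35 ln(512/274) = 5.35 × 0.62520 = 3.3448 W/m².
ΔF_B = 5.35 ln(494/274) = 5.35 × 0.58941 = 3.1533 W/m².
Difference: 3.3448 − 3.1533 = 0.1915 W/m².
(Equivalently, ΔF_A − ΔF_B = 5.35 ln(512/494) = 5.35 × 0.03579 = 0.1915 W/m².)

ΔF_A − ΔF_B = 0.19 W/m²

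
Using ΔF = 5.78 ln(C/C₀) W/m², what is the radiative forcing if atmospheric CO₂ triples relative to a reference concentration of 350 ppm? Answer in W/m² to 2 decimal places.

ΔF = 6.35 W/m²

Because the forcing depends only on the ratio C/C₀, the initial concentration does not enter.
ΔF = 5.78 × ln(3) = 5.78 × 1.09861 = 6.3500 W/m².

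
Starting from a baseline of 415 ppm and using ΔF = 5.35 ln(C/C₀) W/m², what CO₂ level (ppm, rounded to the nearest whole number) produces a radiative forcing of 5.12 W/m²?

Set 5.35 ln(C/415) = 5.12, so ln(C/415) = 5.12/5.35 = 0.95701.
Then C/415 = e^0.95701 = 2.60390, giving C = 415 × 2.60390 = 1080.62 ppm.

C ≈ 1081 ppm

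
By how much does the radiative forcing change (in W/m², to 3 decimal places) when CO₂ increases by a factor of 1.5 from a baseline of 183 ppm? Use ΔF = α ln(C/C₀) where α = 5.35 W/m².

Because the forcing depends only on the ratio C/C₀, the initial concentration does not enter.
ΔF = 5.35 × ln(1.5) = 5.35 × 0.40547 = 2.1693 W/m².

ΔF = 2.169 W/m²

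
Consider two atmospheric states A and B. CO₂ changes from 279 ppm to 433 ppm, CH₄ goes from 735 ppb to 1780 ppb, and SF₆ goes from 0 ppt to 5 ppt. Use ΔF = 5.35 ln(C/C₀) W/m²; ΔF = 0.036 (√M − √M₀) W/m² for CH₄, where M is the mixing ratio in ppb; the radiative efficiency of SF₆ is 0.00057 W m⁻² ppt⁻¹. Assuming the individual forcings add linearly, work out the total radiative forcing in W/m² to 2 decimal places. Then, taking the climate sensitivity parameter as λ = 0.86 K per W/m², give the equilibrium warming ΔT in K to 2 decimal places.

CO₂: 5.35 × ln(433/279) = 5.35 × ln(1.55197) = 5.35 × 0.43953 = 2.3515 W/m².
CH₄: 0.036 × (√1780 − √735) = 0.036 × (42.1900 − 27.1109) = 0.036 × 15.0791 = 0.5428 W/m².
SF₆: ΔF = 0.00057 × (5 − 0) = 0.00057 × 5 = 0.0029 W/m².
Total ΔF = 2.3515 + 0.5428 + 0.0029 = 2.8972 W/m².
ΔT = λ ΔF = 0.86 × 2.90 = 2.4940 K.

ΔF = 2.90 W/m²; ΔT = 2.49 K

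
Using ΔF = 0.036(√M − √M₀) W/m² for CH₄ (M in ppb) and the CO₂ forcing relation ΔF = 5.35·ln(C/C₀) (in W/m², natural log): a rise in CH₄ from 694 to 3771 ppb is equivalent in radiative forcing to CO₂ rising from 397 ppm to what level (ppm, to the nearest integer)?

CH₄ forcing: 0.036 × (√3771 − √694) = 0.036 × (61.4085 − 26.3439) = 0.036 × 35.0646 = 1.26233 W/m².
Set 5.35 ln(C/397) = 1.26233: ln(C/397) = 1.26233/5.35 = 0.23595, so C = 397 × e^0.23595 = 397 × 1.26611 = 502.65 ppm.

C ≈ 503 ppm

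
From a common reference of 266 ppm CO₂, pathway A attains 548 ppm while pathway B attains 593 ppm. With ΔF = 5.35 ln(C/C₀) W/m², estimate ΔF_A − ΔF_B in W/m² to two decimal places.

ΔF_A = 5.35 ln(548/266) = 5.35 × 0.72278 = 3.8669 W/m².
ΔF_B = 5.35 ln(593/266) = 5.35 × 0.80170 = 4.2891 W/m².
Difference: 3.8669 − 4.2891 = -0.4222 W/m².
(Equivalently, ΔF_A − ΔF_B = 5.35 ln(548/593) = 5.35 × -0.07892 = -0.4222 W/m².)

ΔF_A − ΔF_B = -0.42 W/m²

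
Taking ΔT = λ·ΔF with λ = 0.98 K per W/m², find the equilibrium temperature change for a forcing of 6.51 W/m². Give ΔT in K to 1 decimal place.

ΔT = 6.4 K

ΔT = λ ΔF = 0.98 × 6.51 = 6.3798 K.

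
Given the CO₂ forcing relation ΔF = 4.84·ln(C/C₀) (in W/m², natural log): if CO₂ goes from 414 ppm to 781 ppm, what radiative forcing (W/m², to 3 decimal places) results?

CO₂: 4.84 × ln(781/414) = 4.84 × ln(1.88647) = 4.84 × 0.63471 = 3.0720 W/m².

ΔF = 3.072 W/m²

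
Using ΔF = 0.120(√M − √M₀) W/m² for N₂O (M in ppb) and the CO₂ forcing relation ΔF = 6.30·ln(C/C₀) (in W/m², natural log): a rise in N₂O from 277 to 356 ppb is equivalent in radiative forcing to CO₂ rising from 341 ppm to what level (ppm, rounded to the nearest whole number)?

N₂O forcing: 0.120 × (√356 − √277) = 0.120 × (18.8680 − 16.6433) = 0.120 × 2.2247 = 0.26696 W/m².
Set 6.30 ln(C/341) = 0.26696: ln(C/341) = 0.26696/6.30 = 0.04237, so C = 341 × e^0.04237 = 341 × 1.04328 = 355.76 ppm.

C ≈ 356 ppm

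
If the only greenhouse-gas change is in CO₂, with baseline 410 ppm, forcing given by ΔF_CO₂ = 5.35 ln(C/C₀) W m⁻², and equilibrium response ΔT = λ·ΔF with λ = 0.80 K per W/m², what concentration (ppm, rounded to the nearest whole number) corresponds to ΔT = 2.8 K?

C ≈ 789 ppm

Required forcing: ΔF = ΔT/λ = 2.8/0.80 = 3.5000 W/m².
Then ln(C/410) = ΔF/5.35 = 3.5000/5.35 = 0.65421.
So C = 410 × e^0.65421 = 410 × 1.92362 = 788.68 ppm.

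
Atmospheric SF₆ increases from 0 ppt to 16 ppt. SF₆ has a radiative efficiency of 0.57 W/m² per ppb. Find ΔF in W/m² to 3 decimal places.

ΔF = 0.009 W/m²

SF₆: Δ = 16 − 0 = 16 ppt = 0.016 ppb; ΔF = 0.57 × 0.016 = 0.0091 W/m².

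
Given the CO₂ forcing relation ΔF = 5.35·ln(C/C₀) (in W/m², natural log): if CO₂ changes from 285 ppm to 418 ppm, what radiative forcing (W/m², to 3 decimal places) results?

CO₂: 5.35 × ln(418/285) = 5.35 × ln(1.46667) = 5.35 × 0.38299 = 2.0490 W/m².

ΔF = 2.049 W/m²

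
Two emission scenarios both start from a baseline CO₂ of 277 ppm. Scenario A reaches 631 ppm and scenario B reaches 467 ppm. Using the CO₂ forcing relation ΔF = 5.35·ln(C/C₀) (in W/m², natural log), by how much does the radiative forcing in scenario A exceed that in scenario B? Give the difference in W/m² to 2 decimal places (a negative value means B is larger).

ΔF_A − ΔF_B = 1.61 W/m²

ΔF_A = 5.35 ln(631/277) = 5.35 × 0.82329 = 4.4046 W/m².
ΔF_B = 5.35 ln(467/277) = 5.35 × 0.52231 = 2.7944 W/m².
Difference: 4.4046 − 2.7944 = 1.6102 W/m².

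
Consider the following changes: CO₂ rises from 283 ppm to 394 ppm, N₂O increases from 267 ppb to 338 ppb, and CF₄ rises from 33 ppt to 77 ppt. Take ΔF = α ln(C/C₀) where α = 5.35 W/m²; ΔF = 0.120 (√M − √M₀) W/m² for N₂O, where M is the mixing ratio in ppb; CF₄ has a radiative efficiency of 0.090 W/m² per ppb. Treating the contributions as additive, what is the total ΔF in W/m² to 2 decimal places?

ΔF = 2.02 W/m²

CO₂: 5.35 × ln(394/283) = 5.35 × ln(1.39223) = 5.35 × 0.33091 = 1.7704 W/m².
N₂O: 0.120 × (√338 − √267) = 0.120 × (18.3848 − 16.3401) = 0.120 × 2.0447 = 0.2454 W/m².
CF₄: Δ = 77 − 33 = 44 ppt = 0.044 ppb; ΔF = 0.090 × 0.044 = 0.0040 W/m².
Total ΔF = 1.7704 + 0.2454 + 0.0040 = 2.0198 W/m².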